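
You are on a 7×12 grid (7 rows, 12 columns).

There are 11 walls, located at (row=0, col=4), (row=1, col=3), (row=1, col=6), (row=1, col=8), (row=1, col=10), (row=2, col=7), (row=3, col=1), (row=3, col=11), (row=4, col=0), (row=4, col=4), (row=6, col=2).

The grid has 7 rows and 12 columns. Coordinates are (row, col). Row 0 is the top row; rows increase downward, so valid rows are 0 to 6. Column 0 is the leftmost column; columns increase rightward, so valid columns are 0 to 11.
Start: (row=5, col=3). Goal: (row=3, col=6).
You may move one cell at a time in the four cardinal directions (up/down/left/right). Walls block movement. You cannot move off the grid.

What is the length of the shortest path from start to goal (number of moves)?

BFS from (row=5, col=3) until reaching (row=3, col=6):
  Distance 0: (row=5, col=3)
  Distance 1: (row=4, col=3), (row=5, col=2), (row=5, col=4), (row=6, col=3)
  Distance 2: (row=3, col=3), (row=4, col=2), (row=5, col=1), (row=5, col=5), (row=6, col=4)
  Distance 3: (row=2, col=3), (row=3, col=2), (row=3, col=4), (row=4, col=1), (row=4, col=5), (row=5, col=0), (row=5, col=6), (row=6, col=1), (row=6, col=5)
  Distance 4: (row=2, col=2), (row=2, col=4), (row=3, col=5), (row=4, col=6), (row=5, col=7), (row=6, col=0), (row=6, col=6)
  Distance 5: (row=1, col=2), (row=1, col=4), (row=2, col=1), (row=2, col=5), (row=3, col=6), (row=4, col=7), (row=5, col=8), (row=6, col=7)  <- goal reached here
One shortest path (5 moves): (row=5, col=3) -> (row=5, col=4) -> (row=5, col=5) -> (row=5, col=6) -> (row=4, col=6) -> (row=3, col=6)

Answer: Shortest path length: 5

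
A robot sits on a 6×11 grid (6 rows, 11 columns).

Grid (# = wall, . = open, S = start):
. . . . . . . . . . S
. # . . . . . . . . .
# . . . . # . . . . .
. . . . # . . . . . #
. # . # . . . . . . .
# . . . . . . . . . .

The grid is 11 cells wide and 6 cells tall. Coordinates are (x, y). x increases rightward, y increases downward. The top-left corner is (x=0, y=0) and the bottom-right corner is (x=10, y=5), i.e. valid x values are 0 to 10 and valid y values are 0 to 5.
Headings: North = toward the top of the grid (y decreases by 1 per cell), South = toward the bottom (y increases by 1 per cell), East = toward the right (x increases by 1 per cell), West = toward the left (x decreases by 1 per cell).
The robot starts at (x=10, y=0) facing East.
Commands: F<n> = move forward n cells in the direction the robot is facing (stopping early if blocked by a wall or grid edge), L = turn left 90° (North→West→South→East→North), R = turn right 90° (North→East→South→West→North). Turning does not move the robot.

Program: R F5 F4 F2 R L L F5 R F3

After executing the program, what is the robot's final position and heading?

Answer: Final position: (x=10, y=2), facing South

Derivation:
Start: (x=10, y=0), facing East
  R: turn right, now facing South
  F5: move forward 2/5 (blocked), now at (x=10, y=2)
  F4: move forward 0/4 (blocked), now at (x=10, y=2)
  F2: move forward 0/2 (blocked), now at (x=10, y=2)
  R: turn right, now facing West
  L: turn left, now facing South
  L: turn left, now facing East
  F5: move forward 0/5 (blocked), now at (x=10, y=2)
  R: turn right, now facing South
  F3: move forward 0/3 (blocked), now at (x=10, y=2)
Final: (x=10, y=2), facing South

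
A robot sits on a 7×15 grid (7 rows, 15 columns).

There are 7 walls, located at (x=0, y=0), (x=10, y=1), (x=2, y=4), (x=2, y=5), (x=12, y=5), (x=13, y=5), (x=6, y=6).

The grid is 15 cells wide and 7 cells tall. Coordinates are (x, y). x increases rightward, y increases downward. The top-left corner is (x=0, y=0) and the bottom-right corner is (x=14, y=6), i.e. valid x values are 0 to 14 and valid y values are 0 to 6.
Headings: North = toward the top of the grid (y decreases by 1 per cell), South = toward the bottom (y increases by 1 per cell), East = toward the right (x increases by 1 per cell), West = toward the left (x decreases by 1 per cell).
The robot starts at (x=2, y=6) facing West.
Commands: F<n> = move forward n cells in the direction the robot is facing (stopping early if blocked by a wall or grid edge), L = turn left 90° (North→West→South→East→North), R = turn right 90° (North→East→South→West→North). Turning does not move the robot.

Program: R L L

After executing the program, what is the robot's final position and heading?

Answer: Final position: (x=2, y=6), facing South

Derivation:
Start: (x=2, y=6), facing West
  R: turn right, now facing North
  L: turn left, now facing West
  L: turn left, now facing South
Final: (x=2, y=6), facing South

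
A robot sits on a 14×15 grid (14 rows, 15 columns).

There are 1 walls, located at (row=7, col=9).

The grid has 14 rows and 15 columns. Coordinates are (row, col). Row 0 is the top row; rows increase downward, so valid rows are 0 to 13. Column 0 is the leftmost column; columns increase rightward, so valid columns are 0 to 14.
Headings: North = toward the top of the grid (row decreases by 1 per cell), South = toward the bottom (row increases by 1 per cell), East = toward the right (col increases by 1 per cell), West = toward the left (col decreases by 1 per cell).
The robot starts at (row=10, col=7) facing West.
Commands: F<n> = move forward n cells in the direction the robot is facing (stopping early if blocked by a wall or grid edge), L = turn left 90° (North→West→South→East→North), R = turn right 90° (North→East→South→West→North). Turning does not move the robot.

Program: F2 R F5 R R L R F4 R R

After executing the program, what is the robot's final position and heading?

Start: (row=10, col=7), facing West
  F2: move forward 2, now at (row=10, col=5)
  R: turn right, now facing North
  F5: move forward 5, now at (row=5, col=5)
  R: turn right, now facing East
  R: turn right, now facing South
  L: turn left, now facing East
  R: turn right, now facing South
  F4: move forward 4, now at (row=9, col=5)
  R: turn right, now facing West
  R: turn right, now facing North
Final: (row=9, col=5), facing North

Answer: Final position: (row=9, col=5), facing North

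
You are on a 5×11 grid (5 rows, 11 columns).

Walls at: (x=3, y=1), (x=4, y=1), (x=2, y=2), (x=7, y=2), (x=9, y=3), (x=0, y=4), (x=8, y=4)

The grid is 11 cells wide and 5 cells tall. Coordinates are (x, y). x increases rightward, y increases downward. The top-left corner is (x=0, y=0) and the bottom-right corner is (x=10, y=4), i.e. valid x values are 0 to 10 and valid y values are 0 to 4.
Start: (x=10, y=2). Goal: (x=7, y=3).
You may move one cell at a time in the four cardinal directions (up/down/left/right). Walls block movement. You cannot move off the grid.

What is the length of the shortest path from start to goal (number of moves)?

BFS from (x=10, y=2) until reaching (x=7, y=3):
  Distance 0: (x=10, y=2)
  Distance 1: (x=10, y=1), (x=9, y=2), (x=10, y=3)
  Distance 2: (x=10, y=0), (x=9, y=1), (x=8, y=2), (x=10, y=4)
  Distance 3: (x=9, y=0), (x=8, y=1), (x=8, y=3), (x=9, y=4)
  Distance 4: (x=8, y=0), (x=7, y=1), (x=7, y=3)  <- goal reached here
One shortest path (4 moves): (x=10, y=2) -> (x=9, y=2) -> (x=8, y=2) -> (x=8, y=3) -> (x=7, y=3)

Answer: Shortest path length: 4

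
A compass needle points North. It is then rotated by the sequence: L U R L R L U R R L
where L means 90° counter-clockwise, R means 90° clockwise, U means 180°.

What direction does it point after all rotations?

Start: North
  L (left (90° counter-clockwise)) -> West
  U (U-turn (180°)) -> East
  R (right (90° clockwise)) -> South
  L (left (90° counter-clockwise)) -> East
  R (right (90° clockwise)) -> South
  L (left (90° counter-clockwise)) -> East
  U (U-turn (180°)) -> West
  R (right (90° clockwise)) -> North
  R (right (90° clockwise)) -> East
  L (left (90° counter-clockwise)) -> North
Final: North

Answer: Final heading: North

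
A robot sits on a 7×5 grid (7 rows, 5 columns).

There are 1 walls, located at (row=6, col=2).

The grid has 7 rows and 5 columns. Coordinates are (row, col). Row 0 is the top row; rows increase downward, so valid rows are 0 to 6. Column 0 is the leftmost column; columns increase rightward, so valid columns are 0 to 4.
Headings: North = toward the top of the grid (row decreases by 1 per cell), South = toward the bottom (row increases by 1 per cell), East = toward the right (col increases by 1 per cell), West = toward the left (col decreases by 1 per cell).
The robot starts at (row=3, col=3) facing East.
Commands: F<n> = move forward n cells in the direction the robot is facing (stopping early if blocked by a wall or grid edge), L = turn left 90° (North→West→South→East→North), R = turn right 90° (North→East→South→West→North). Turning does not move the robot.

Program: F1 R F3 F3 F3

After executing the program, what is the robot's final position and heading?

Answer: Final position: (row=6, col=4), facing South

Derivation:
Start: (row=3, col=3), facing East
  F1: move forward 1, now at (row=3, col=4)
  R: turn right, now facing South
  F3: move forward 3, now at (row=6, col=4)
  F3: move forward 0/3 (blocked), now at (row=6, col=4)
  F3: move forward 0/3 (blocked), now at (row=6, col=4)
Final: (row=6, col=4), facing South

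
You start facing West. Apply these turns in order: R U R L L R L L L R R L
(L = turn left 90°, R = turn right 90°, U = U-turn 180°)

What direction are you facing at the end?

Answer: Final heading: North

Derivation:
Start: West
  R (right (90° clockwise)) -> North
  U (U-turn (180°)) -> South
  R (right (90° clockwise)) -> West
  L (left (90° counter-clockwise)) -> South
  L (left (90° counter-clockwise)) -> East
  R (right (90° clockwise)) -> South
  L (left (90° counter-clockwise)) -> East
  L (left (90° counter-clockwise)) -> North
  L (left (90° counter-clockwise)) -> West
  R (right (90° clockwise)) -> North
  R (right (90° clockwise)) -> East
  L (left (90° counter-clockwise)) -> North
Final: North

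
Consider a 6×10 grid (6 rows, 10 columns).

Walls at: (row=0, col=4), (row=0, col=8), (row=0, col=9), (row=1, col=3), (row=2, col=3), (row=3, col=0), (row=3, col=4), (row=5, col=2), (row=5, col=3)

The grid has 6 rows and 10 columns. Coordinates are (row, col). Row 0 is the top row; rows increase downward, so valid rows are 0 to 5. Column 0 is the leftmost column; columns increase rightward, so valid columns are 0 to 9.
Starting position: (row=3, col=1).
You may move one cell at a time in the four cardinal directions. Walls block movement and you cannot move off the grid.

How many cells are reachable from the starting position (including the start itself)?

BFS flood-fill from (row=3, col=1):
  Distance 0: (row=3, col=1)
  Distance 1: (row=2, col=1), (row=3, col=2), (row=4, col=1)
  Distance 2: (row=1, col=1), (row=2, col=0), (row=2, col=2), (row=3, col=3), (row=4, col=0), (row=4, col=2), (row=5, col=1)
  Distance 3: (row=0, col=1), (row=1, col=0), (row=1, col=2), (row=4, col=3), (row=5, col=0)
  Distance 4: (row=0, col=0), (row=0, col=2), (row=4, col=4)
  Distance 5: (row=0, col=3), (row=4, col=5), (row=5, col=4)
  Distance 6: (row=3, col=5), (row=4, col=6), (row=5, col=5)
  Distance 7: (row=2, col=5), (row=3, col=6), (row=4, col=7), (row=5, col=6)
  Distance 8: (row=1, col=5), (row=2, col=4), (row=2, col=6), (row=3, col=7), (row=4, col=8), (row=5, col=7)
  Distance 9: (row=0, col=5), (row=1, col=4), (row=1, col=6), (row=2, col=7), (row=3, col=8), (row=4, col=9), (row=5, col=8)
  Distance 10: (row=0, col=6), (row=1, col=7), (row=2, col=8), (row=3, col=9), (row=5, col=9)
  Distance 11: (row=0, col=7), (row=1, col=8), (row=2, col=9)
  Distance 12: (row=1, col=9)
Total reachable: 51 (grid has 51 open cells total)

Answer: Reachable cells: 51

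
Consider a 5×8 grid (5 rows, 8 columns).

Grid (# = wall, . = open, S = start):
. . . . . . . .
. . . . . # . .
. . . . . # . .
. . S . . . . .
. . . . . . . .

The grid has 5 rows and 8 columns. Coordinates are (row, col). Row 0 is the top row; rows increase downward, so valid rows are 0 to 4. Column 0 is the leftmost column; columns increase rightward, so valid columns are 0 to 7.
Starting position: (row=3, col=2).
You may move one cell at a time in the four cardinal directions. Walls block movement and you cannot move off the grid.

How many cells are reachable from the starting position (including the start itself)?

BFS flood-fill from (row=3, col=2):
  Distance 0: (row=3, col=2)
  Distance 1: (row=2, col=2), (row=3, col=1), (row=3, col=3), (row=4, col=2)
  Distance 2: (row=1, col=2), (row=2, col=1), (row=2, col=3), (row=3, col=0), (row=3, col=4), (row=4, col=1), (row=4, col=3)
  Distance 3: (row=0, col=2), (row=1, col=1), (row=1, col=3), (row=2, col=0), (row=2, col=4), (row=3, col=5), (row=4, col=0), (row=4, col=4)
  Distance 4: (row=0, col=1), (row=0, col=3), (row=1, col=0), (row=1, col=4), (row=3, col=6), (row=4, col=5)
  Distance 5: (row=0, col=0), (row=0, col=4), (row=2, col=6), (row=3, col=7), (row=4, col=6)
  Distance 6: (row=0, col=5), (row=1, col=6), (row=2, col=7), (row=4, col=7)
  Distance 7: (row=0, col=6), (row=1, col=7)
  Distance 8: (row=0, col=7)
Total reachable: 38 (grid has 38 open cells total)

Answer: Reachable cells: 38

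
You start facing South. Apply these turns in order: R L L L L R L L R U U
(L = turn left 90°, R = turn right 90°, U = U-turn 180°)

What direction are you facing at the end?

Start: South
  R (right (90° clockwise)) -> West
  L (left (90° counter-clockwise)) -> South
  L (left (90° counter-clockwise)) -> East
  L (left (90° counter-clockwise)) -> North
  L (left (90° counter-clockwise)) -> West
  R (right (90° clockwise)) -> North
  L (left (90° counter-clockwise)) -> West
  L (left (90° counter-clockwise)) -> South
  R (right (90° clockwise)) -> West
  U (U-turn (180°)) -> East
  U (U-turn (180°)) -> West
Final: West

Answer: Final heading: West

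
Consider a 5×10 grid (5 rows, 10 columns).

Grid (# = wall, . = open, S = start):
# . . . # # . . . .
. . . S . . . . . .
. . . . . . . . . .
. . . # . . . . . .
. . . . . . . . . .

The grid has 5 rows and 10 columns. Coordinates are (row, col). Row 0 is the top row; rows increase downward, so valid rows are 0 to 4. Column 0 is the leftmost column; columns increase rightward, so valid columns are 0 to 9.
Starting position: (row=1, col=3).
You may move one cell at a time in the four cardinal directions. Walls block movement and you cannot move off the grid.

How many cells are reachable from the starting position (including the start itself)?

Answer: Reachable cells: 46

Derivation:
BFS flood-fill from (row=1, col=3):
  Distance 0: (row=1, col=3)
  Distance 1: (row=0, col=3), (row=1, col=2), (row=1, col=4), (row=2, col=3)
  Distance 2: (row=0, col=2), (row=1, col=1), (row=1, col=5), (row=2, col=2), (row=2, col=4)
  Distance 3: (row=0, col=1), (row=1, col=0), (row=1, col=6), (row=2, col=1), (row=2, col=5), (row=3, col=2), (row=3, col=4)
  Distance 4: (row=0, col=6), (row=1, col=7), (row=2, col=0), (row=2, col=6), (row=3, col=1), (row=3, col=5), (row=4, col=2), (row=4, col=4)
  Distance 5: (row=0, col=7), (row=1, col=8), (row=2, col=7), (row=3, col=0), (row=3, col=6), (row=4, col=1), (row=4, col=3), (row=4, col=5)
  Distance 6: (row=0, col=8), (row=1, col=9), (row=2, col=8), (row=3, col=7), (row=4, col=0), (row=4, col=6)
  Distance 7: (row=0, col=9), (row=2, col=9), (row=3, col=8), (row=4, col=7)
  Distance 8: (row=3, col=9), (row=4, col=8)
  Distance 9: (row=4, col=9)
Total reachable: 46 (grid has 46 open cells total)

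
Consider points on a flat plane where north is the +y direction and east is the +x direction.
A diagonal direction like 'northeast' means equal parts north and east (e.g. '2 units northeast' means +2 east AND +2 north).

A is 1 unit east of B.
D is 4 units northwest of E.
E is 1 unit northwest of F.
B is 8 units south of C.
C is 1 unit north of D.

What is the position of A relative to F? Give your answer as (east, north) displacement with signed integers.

Place F at the origin (east=0, north=0).
  E is 1 unit northwest of F: delta (east=-1, north=+1); E at (east=-1, north=1).
  D is 4 units northwest of E: delta (east=-4, north=+4); D at (east=-5, north=5).
  C is 1 unit north of D: delta (east=+0, north=+1); C at (east=-5, north=6).
  B is 8 units south of C: delta (east=+0, north=-8); B at (east=-5, north=-2).
  A is 1 unit east of B: delta (east=+1, north=+0); A at (east=-4, north=-2).
Therefore A relative to F: (east=-4, north=-2).

Answer: A is at (east=-4, north=-2) relative to F.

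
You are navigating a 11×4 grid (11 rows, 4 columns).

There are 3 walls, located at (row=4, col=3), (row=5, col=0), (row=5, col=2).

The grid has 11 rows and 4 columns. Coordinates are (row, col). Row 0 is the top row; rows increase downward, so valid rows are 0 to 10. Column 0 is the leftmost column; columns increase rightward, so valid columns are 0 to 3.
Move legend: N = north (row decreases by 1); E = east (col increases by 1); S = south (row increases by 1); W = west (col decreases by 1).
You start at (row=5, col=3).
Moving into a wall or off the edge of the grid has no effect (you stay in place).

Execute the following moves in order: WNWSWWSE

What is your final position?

Answer: Final position: (row=7, col=2)

Derivation:
Start: (row=5, col=3)
  W (west): blocked, stay at (row=5, col=3)
  N (north): blocked, stay at (row=5, col=3)
  W (west): blocked, stay at (row=5, col=3)
  S (south): (row=5, col=3) -> (row=6, col=3)
  W (west): (row=6, col=3) -> (row=6, col=2)
  W (west): (row=6, col=2) -> (row=6, col=1)
  S (south): (row=6, col=1) -> (row=7, col=1)
  E (east): (row=7, col=1) -> (row=7, col=2)
Final: (row=7, col=2)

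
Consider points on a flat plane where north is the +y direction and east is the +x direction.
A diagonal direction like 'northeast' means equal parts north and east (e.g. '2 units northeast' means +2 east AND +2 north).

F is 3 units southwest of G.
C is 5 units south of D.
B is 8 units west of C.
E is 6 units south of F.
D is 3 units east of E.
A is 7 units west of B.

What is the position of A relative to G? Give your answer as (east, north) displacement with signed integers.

Place G at the origin (east=0, north=0).
  F is 3 units southwest of G: delta (east=-3, north=-3); F at (east=-3, north=-3).
  E is 6 units south of F: delta (east=+0, north=-6); E at (east=-3, north=-9).
  D is 3 units east of E: delta (east=+3, north=+0); D at (east=0, north=-9).
  C is 5 units south of D: delta (east=+0, north=-5); C at (east=0, north=-14).
  B is 8 units west of C: delta (east=-8, north=+0); B at (east=-8, north=-14).
  A is 7 units west of B: delta (east=-7, north=+0); A at (east=-15, north=-14).
Therefore A relative to G: (east=-15, north=-14).

Answer: A is at (east=-15, north=-14) relative to G.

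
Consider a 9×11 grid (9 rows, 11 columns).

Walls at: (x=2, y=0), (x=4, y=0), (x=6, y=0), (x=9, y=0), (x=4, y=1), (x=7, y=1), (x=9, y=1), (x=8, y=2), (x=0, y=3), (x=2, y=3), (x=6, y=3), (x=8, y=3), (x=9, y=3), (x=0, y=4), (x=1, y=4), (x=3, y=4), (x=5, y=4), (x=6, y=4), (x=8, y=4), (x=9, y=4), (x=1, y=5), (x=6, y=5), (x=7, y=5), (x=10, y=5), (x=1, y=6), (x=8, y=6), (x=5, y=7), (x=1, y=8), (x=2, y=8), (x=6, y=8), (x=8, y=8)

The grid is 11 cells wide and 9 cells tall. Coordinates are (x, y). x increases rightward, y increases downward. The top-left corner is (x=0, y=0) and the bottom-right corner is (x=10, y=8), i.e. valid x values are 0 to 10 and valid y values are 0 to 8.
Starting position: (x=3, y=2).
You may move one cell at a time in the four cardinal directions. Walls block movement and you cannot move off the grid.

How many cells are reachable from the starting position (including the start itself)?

BFS flood-fill from (x=3, y=2):
  Distance 0: (x=3, y=2)
  Distance 1: (x=3, y=1), (x=2, y=2), (x=4, y=2), (x=3, y=3)
  Distance 2: (x=3, y=0), (x=2, y=1), (x=1, y=2), (x=5, y=2), (x=4, y=3)
  Distance 3: (x=1, y=1), (x=5, y=1), (x=0, y=2), (x=6, y=2), (x=1, y=3), (x=5, y=3), (x=4, y=4)
  Distance 4: (x=1, y=0), (x=5, y=0), (x=0, y=1), (x=6, y=1), (x=7, y=2), (x=4, y=5)
  Distance 5: (x=0, y=0), (x=7, y=3), (x=3, y=5), (x=5, y=5), (x=4, y=6)
  Distance 6: (x=7, y=4), (x=2, y=5), (x=3, y=6), (x=5, y=6), (x=4, y=7)
  Distance 7: (x=2, y=4), (x=2, y=6), (x=6, y=6), (x=3, y=7), (x=4, y=8)
  Distance 8: (x=7, y=6), (x=2, y=7), (x=6, y=7), (x=3, y=8), (x=5, y=8)
  Distance 9: (x=1, y=7), (x=7, y=7)
  Distance 10: (x=0, y=7), (x=8, y=7), (x=7, y=8)
  Distance 11: (x=0, y=6), (x=9, y=7), (x=0, y=8)
  Distance 12: (x=0, y=5), (x=9, y=6), (x=10, y=7), (x=9, y=8)
  Distance 13: (x=9, y=5), (x=10, y=6), (x=10, y=8)
  Distance 14: (x=8, y=5)
Total reachable: 59 (grid has 68 open cells total)

Answer: Reachable cells: 59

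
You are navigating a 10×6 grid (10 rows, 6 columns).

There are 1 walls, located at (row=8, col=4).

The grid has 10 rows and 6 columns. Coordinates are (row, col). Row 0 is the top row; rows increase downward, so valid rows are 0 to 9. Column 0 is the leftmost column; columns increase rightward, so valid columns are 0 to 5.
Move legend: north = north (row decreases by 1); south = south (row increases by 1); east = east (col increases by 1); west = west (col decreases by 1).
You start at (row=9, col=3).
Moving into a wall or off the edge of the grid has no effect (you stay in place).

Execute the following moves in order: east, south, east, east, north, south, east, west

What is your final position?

Answer: Final position: (row=9, col=4)

Derivation:
Start: (row=9, col=3)
  east (east): (row=9, col=3) -> (row=9, col=4)
  south (south): blocked, stay at (row=9, col=4)
  east (east): (row=9, col=4) -> (row=9, col=5)
  east (east): blocked, stay at (row=9, col=5)
  north (north): (row=9, col=5) -> (row=8, col=5)
  south (south): (row=8, col=5) -> (row=9, col=5)
  east (east): blocked, stay at (row=9, col=5)
  west (west): (row=9, col=5) -> (row=9, col=4)
Final: (row=9, col=4)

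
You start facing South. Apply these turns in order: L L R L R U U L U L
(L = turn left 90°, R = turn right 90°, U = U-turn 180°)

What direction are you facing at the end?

Answer: Final heading: East

Derivation:
Start: South
  L (left (90° counter-clockwise)) -> East
  L (left (90° counter-clockwise)) -> North
  R (right (90° clockwise)) -> East
  L (left (90° counter-clockwise)) -> North
  R (right (90° clockwise)) -> East
  U (U-turn (180°)) -> West
  U (U-turn (180°)) -> East
  L (left (90° counter-clockwise)) -> North
  U (U-turn (180°)) -> South
  L (left (90° counter-clockwise)) -> East
Final: East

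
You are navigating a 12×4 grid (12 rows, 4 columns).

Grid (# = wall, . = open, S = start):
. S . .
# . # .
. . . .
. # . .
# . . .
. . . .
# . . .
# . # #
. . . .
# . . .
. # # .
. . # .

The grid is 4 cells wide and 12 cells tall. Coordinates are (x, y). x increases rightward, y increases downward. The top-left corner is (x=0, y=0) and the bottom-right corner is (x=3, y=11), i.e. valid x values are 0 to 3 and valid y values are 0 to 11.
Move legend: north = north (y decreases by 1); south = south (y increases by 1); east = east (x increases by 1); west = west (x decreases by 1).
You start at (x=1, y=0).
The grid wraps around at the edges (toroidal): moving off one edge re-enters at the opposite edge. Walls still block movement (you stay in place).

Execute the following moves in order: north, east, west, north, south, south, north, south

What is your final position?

Answer: Final position: (x=0, y=0)

Derivation:
Start: (x=1, y=0)
  north (north): (x=1, y=0) -> (x=1, y=11)
  east (east): blocked, stay at (x=1, y=11)
  west (west): (x=1, y=11) -> (x=0, y=11)
  north (north): (x=0, y=11) -> (x=0, y=10)
  south (south): (x=0, y=10) -> (x=0, y=11)
  south (south): (x=0, y=11) -> (x=0, y=0)
  north (north): (x=0, y=0) -> (x=0, y=11)
  south (south): (x=0, y=11) -> (x=0, y=0)
Final: (x=0, y=0)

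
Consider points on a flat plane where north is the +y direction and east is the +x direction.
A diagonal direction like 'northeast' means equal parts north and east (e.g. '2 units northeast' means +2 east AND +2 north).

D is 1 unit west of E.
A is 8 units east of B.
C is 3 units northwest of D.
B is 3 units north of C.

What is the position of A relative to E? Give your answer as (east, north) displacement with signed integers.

Place E at the origin (east=0, north=0).
  D is 1 unit west of E: delta (east=-1, north=+0); D at (east=-1, north=0).
  C is 3 units northwest of D: delta (east=-3, north=+3); C at (east=-4, north=3).
  B is 3 units north of C: delta (east=+0, north=+3); B at (east=-4, north=6).
  A is 8 units east of B: delta (east=+8, north=+0); A at (east=4, north=6).
Therefore A relative to E: (east=4, north=6).

Answer: A is at (east=4, north=6) relative to E.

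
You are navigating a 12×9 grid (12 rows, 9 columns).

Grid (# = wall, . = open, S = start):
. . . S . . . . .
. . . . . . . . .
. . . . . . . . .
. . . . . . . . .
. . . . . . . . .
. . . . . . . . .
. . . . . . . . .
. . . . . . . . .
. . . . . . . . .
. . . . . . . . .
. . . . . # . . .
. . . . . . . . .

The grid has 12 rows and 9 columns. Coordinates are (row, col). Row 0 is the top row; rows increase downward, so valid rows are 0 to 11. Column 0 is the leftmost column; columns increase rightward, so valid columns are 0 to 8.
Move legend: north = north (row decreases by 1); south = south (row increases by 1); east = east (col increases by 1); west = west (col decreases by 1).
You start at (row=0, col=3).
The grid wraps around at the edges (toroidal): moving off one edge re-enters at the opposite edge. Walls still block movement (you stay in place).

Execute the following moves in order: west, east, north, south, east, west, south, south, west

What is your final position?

Answer: Final position: (row=2, col=2)

Derivation:
Start: (row=0, col=3)
  west (west): (row=0, col=3) -> (row=0, col=2)
  east (east): (row=0, col=2) -> (row=0, col=3)
  north (north): (row=0, col=3) -> (row=11, col=3)
  south (south): (row=11, col=3) -> (row=0, col=3)
  east (east): (row=0, col=3) -> (row=0, col=4)
  west (west): (row=0, col=4) -> (row=0, col=3)
  south (south): (row=0, col=3) -> (row=1, col=3)
  south (south): (row=1, col=3) -> (row=2, col=3)
  west (west): (row=2, col=3) -> (row=2, col=2)
Final: (row=2, col=2)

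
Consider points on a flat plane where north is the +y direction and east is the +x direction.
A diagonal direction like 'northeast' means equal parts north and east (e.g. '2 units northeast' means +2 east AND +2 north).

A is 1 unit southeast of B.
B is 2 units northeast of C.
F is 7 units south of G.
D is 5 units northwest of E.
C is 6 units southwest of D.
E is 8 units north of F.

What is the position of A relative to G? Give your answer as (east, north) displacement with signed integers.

Answer: A is at (east=-8, north=1) relative to G.

Derivation:
Place G at the origin (east=0, north=0).
  F is 7 units south of G: delta (east=+0, north=-7); F at (east=0, north=-7).
  E is 8 units north of F: delta (east=+0, north=+8); E at (east=0, north=1).
  D is 5 units northwest of E: delta (east=-5, north=+5); D at (east=-5, north=6).
  C is 6 units southwest of D: delta (east=-6, north=-6); C at (east=-11, north=0).
  B is 2 units northeast of C: delta (east=+2, north=+2); B at (east=-9, north=2).
  A is 1 unit southeast of B: delta (east=+1, north=-1); A at (east=-8, north=1).
Therefore A relative to G: (east=-8, north=1).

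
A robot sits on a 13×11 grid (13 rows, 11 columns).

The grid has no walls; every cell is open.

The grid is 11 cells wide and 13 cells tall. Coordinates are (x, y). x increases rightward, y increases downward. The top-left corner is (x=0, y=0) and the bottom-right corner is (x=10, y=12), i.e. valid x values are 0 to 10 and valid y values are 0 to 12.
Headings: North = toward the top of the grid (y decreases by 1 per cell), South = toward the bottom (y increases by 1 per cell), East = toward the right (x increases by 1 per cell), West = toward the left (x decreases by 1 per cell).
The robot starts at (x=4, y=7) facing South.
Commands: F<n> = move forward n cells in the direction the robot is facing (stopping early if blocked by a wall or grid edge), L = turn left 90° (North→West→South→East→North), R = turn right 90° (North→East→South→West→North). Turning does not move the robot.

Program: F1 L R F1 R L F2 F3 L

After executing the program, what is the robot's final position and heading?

Start: (x=4, y=7), facing South
  F1: move forward 1, now at (x=4, y=8)
  L: turn left, now facing East
  R: turn right, now facing South
  F1: move forward 1, now at (x=4, y=9)
  R: turn right, now facing West
  L: turn left, now facing South
  F2: move forward 2, now at (x=4, y=11)
  F3: move forward 1/3 (blocked), now at (x=4, y=12)
  L: turn left, now facing East
Final: (x=4, y=12), facing East

Answer: Final position: (x=4, y=12), facing East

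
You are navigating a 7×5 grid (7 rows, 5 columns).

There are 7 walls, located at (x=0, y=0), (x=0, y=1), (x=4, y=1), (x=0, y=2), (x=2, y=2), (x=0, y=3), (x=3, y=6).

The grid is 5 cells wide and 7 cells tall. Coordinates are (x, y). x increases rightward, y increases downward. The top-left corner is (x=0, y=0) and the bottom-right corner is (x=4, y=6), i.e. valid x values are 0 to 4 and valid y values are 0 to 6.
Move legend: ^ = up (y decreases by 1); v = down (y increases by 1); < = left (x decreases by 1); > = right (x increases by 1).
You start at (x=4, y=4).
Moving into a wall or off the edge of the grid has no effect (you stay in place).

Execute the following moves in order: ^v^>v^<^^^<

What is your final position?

Start: (x=4, y=4)
  ^ (up): (x=4, y=4) -> (x=4, y=3)
  v (down): (x=4, y=3) -> (x=4, y=4)
  ^ (up): (x=4, y=4) -> (x=4, y=3)
  > (right): blocked, stay at (x=4, y=3)
  v (down): (x=4, y=3) -> (x=4, y=4)
  ^ (up): (x=4, y=4) -> (x=4, y=3)
  < (left): (x=4, y=3) -> (x=3, y=3)
  ^ (up): (x=3, y=3) -> (x=3, y=2)
  ^ (up): (x=3, y=2) -> (x=3, y=1)
  ^ (up): (x=3, y=1) -> (x=3, y=0)
  < (left): (x=3, y=0) -> (x=2, y=0)
Final: (x=2, y=0)

Answer: Final position: (x=2, y=0)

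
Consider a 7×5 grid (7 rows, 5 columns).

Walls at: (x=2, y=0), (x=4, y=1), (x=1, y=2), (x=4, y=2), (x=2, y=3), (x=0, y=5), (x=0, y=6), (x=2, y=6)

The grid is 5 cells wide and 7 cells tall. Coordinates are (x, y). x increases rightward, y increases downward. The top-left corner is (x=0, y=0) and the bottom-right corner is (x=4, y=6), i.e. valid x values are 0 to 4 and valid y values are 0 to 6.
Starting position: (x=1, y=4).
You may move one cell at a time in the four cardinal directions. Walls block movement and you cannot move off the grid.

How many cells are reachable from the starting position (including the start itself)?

BFS flood-fill from (x=1, y=4):
  Distance 0: (x=1, y=4)
  Distance 1: (x=1, y=3), (x=0, y=4), (x=2, y=4), (x=1, y=5)
  Distance 2: (x=0, y=3), (x=3, y=4), (x=2, y=5), (x=1, y=6)
  Distance 3: (x=0, y=2), (x=3, y=3), (x=4, y=4), (x=3, y=5)
  Distance 4: (x=0, y=1), (x=3, y=2), (x=4, y=3), (x=4, y=5), (x=3, y=6)
  Distance 5: (x=0, y=0), (x=1, y=1), (x=3, y=1), (x=2, y=2), (x=4, y=6)
  Distance 6: (x=1, y=0), (x=3, y=0), (x=2, y=1)
  Distance 7: (x=4, y=0)
Total reachable: 27 (grid has 27 open cells total)

Answer: Reachable cells: 27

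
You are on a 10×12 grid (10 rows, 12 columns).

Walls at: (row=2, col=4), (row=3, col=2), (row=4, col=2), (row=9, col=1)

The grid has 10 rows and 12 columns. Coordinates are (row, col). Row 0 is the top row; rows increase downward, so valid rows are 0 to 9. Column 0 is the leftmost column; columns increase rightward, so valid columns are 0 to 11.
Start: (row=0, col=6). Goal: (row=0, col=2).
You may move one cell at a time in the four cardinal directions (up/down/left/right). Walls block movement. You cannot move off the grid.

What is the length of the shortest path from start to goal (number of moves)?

Answer: Shortest path length: 4

Derivation:
BFS from (row=0, col=6) until reaching (row=0, col=2):
  Distance 0: (row=0, col=6)
  Distance 1: (row=0, col=5), (row=0, col=7), (row=1, col=6)
  Distance 2: (row=0, col=4), (row=0, col=8), (row=1, col=5), (row=1, col=7), (row=2, col=6)
  Distance 3: (row=0, col=3), (row=0, col=9), (row=1, col=4), (row=1, col=8), (row=2, col=5), (row=2, col=7), (row=3, col=6)
  Distance 4: (row=0, col=2), (row=0, col=10), (row=1, col=3), (row=1, col=9), (row=2, col=8), (row=3, col=5), (row=3, col=7), (row=4, col=6)  <- goal reached here
One shortest path (4 moves): (row=0, col=6) -> (row=0, col=5) -> (row=0, col=4) -> (row=0, col=3) -> (row=0, col=2)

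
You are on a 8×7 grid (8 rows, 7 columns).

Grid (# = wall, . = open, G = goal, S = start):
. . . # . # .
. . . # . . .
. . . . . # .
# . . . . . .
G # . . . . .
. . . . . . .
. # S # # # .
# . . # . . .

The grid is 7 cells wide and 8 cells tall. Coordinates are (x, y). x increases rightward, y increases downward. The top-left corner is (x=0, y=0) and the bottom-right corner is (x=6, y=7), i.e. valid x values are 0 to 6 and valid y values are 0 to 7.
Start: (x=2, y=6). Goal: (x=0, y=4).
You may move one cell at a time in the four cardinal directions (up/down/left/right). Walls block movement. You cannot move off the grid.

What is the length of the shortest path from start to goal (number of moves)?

BFS from (x=2, y=6) until reaching (x=0, y=4):
  Distance 0: (x=2, y=6)
  Distance 1: (x=2, y=5), (x=2, y=7)
  Distance 2: (x=2, y=4), (x=1, y=5), (x=3, y=5), (x=1, y=7)
  Distance 3: (x=2, y=3), (x=3, y=4), (x=0, y=5), (x=4, y=5)
  Distance 4: (x=2, y=2), (x=1, y=3), (x=3, y=3), (x=0, y=4), (x=4, y=4), (x=5, y=5), (x=0, y=6)  <- goal reached here
One shortest path (4 moves): (x=2, y=6) -> (x=2, y=5) -> (x=1, y=5) -> (x=0, y=5) -> (x=0, y=4)

Answer: Shortest path length: 4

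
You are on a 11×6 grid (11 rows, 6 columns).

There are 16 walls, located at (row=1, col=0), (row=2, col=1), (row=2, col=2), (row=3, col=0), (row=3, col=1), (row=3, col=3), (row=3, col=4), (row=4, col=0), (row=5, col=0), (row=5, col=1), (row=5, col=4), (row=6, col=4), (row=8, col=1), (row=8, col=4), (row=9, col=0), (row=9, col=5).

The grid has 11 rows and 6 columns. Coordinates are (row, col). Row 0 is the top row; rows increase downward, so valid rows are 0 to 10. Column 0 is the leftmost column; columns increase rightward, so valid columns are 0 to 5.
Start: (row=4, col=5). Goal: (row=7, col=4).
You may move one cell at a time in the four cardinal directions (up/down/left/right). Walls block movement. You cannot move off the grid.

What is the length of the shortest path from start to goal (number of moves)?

BFS from (row=4, col=5) until reaching (row=7, col=4):
  Distance 0: (row=4, col=5)
  Distance 1: (row=3, col=5), (row=4, col=4), (row=5, col=5)
  Distance 2: (row=2, col=5), (row=4, col=3), (row=6, col=5)
  Distance 3: (row=1, col=5), (row=2, col=4), (row=4, col=2), (row=5, col=3), (row=7, col=5)
  Distance 4: (row=0, col=5), (row=1, col=4), (row=2, col=3), (row=3, col=2), (row=4, col=1), (row=5, col=2), (row=6, col=3), (row=7, col=4), (row=8, col=5)  <- goal reached here
One shortest path (4 moves): (row=4, col=5) -> (row=5, col=5) -> (row=6, col=5) -> (row=7, col=5) -> (row=7, col=4)

Answer: Shortest path length: 4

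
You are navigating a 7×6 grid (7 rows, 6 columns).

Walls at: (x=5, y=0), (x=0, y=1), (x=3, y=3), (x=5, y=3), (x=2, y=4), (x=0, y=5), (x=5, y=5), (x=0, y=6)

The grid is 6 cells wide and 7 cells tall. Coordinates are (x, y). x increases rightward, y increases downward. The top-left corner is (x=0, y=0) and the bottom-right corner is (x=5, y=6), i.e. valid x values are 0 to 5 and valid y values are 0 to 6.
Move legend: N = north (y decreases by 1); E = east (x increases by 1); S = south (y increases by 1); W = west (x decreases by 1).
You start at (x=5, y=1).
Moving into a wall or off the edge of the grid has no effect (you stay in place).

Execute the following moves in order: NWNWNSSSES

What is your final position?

Answer: Final position: (x=4, y=3)

Derivation:
Start: (x=5, y=1)
  N (north): blocked, stay at (x=5, y=1)
  W (west): (x=5, y=1) -> (x=4, y=1)
  N (north): (x=4, y=1) -> (x=4, y=0)
  W (west): (x=4, y=0) -> (x=3, y=0)
  N (north): blocked, stay at (x=3, y=0)
  S (south): (x=3, y=0) -> (x=3, y=1)
  S (south): (x=3, y=1) -> (x=3, y=2)
  S (south): blocked, stay at (x=3, y=2)
  E (east): (x=3, y=2) -> (x=4, y=2)
  S (south): (x=4, y=2) -> (x=4, y=3)
Final: (x=4, y=3)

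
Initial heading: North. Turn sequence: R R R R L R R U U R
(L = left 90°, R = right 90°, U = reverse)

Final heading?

Answer: Final heading: South

Derivation:
Start: North
  R (right (90° clockwise)) -> East
  R (right (90° clockwise)) -> South
  R (right (90° clockwise)) -> West
  R (right (90° clockwise)) -> North
  L (left (90° counter-clockwise)) -> West
  R (right (90° clockwise)) -> North
  R (right (90° clockwise)) -> East
  U (U-turn (180°)) -> West
  U (U-turn (180°)) -> East
  R (right (90° clockwise)) -> South
Final: South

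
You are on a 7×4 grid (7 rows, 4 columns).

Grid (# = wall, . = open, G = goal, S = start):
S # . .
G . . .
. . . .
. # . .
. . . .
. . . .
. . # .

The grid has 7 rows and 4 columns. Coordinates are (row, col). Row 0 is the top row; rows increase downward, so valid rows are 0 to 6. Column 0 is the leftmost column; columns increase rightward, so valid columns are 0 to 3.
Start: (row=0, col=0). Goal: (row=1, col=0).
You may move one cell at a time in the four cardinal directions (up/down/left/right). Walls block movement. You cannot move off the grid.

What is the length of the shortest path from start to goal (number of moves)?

Answer: Shortest path length: 1

Derivation:
BFS from (row=0, col=0) until reaching (row=1, col=0):
  Distance 0: (row=0, col=0)
  Distance 1: (row=1, col=0)  <- goal reached here
One shortest path (1 moves): (row=0, col=0) -> (row=1, col=0)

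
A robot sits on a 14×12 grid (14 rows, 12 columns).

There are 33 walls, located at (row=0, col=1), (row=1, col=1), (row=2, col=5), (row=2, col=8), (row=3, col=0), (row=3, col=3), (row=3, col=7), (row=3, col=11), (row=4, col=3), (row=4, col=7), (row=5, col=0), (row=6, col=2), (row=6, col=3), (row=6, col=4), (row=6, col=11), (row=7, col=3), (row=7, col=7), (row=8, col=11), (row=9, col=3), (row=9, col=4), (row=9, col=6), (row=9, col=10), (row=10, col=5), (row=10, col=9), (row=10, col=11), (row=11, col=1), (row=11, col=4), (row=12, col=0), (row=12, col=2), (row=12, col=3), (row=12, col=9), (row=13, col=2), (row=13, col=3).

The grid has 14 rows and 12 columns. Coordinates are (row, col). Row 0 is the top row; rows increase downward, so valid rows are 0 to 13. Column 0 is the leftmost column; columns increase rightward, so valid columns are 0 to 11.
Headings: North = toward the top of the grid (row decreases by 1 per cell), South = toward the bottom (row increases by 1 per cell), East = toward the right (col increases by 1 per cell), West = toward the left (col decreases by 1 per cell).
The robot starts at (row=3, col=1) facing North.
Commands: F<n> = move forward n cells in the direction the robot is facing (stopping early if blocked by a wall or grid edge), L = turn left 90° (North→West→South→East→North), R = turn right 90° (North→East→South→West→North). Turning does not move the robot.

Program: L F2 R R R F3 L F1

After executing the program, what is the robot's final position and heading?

Answer: Final position: (row=6, col=1), facing East

Derivation:
Start: (row=3, col=1), facing North
  L: turn left, now facing West
  F2: move forward 0/2 (blocked), now at (row=3, col=1)
  R: turn right, now facing North
  R: turn right, now facing East
  R: turn right, now facing South
  F3: move forward 3, now at (row=6, col=1)
  L: turn left, now facing East
  F1: move forward 0/1 (blocked), now at (row=6, col=1)
Final: (row=6, col=1), facing East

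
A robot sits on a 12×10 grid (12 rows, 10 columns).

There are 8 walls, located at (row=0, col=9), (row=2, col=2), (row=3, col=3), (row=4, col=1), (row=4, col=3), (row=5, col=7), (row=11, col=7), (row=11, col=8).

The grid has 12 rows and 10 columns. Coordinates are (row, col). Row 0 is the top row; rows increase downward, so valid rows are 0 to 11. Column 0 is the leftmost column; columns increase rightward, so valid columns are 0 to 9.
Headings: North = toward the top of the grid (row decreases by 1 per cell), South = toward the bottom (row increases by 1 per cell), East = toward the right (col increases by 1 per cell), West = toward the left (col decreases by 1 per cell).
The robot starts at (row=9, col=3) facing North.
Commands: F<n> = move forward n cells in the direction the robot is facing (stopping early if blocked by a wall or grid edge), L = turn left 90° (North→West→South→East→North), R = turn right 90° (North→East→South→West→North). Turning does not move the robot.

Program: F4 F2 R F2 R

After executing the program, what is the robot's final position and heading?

Answer: Final position: (row=5, col=5), facing South

Derivation:
Start: (row=9, col=3), facing North
  F4: move forward 4, now at (row=5, col=3)
  F2: move forward 0/2 (blocked), now at (row=5, col=3)
  R: turn right, now facing East
  F2: move forward 2, now at (row=5, col=5)
  R: turn right, now facing South
Final: (row=5, col=5), facing South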